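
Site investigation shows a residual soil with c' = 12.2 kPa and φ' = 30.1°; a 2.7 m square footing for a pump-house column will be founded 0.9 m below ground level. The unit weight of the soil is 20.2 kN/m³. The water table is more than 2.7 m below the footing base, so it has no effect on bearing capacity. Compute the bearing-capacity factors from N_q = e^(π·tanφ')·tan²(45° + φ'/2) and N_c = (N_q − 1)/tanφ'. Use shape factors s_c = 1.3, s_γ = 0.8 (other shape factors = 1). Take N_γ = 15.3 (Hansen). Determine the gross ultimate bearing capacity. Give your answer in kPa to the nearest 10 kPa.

q_ult ≈ 1150 kPa

tan30.1° = 0.5797, so N_q = e^(π×0.5797)·tan²(60.05°) = 6.179 × 3.012 = 18.61.
N_c = (18.61 − 1)/tan30.1° = 30.38.
Effective surcharge at the founding depth q = γ·D_f = 20.2 × 0.9 = 18.18 kPa.
q_ult = c·N_c·s_c + q·N_q + 0.5·γ·B·N_γ·s_γ
     = 12.2 × 30.381 × 1.3 + 18.18 × 18.611 + 0.5 × 20.2 × 2.7 × 15.3 × 0.8
     = 481.84 + 338.35 + 333.78 = 1154 kPa.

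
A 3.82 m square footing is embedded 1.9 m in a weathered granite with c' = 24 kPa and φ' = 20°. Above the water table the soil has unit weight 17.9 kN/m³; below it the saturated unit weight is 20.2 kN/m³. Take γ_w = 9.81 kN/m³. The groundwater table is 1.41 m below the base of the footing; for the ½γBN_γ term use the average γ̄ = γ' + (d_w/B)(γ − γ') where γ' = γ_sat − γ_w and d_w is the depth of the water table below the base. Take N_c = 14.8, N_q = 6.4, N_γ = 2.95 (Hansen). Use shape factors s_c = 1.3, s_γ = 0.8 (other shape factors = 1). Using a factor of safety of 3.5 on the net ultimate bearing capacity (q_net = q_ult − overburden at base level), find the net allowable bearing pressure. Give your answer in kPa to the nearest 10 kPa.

q_all(net) ≈ 200 kPa

q = γ·D_f = 17.9 × 1.9 = 34.01 kPa.
γ' = 10.39 kN/m³; averaging over the depth B below the base, γ̄ = γ' + (d_w/B)(γ − γ') = 13.162 kN/m³.
c·N_c·s_c = 24 × 14.8 × 1.3 = 461.76 kPa
q·N_q = 34.01 × 6.4 = 217.66 kPa
0.5·γ·B·N_γ·s_γ = 0.5 × 13.162 × 3.82 × 2.95 × 0.8 = 59.329 kPa
q_ult = 461.76 + 217.66 + 59.329 = 738.75 kPa.
q_net = 738.75 − 34.01 = 704.74 kPa.
q_all(net) = 704.74 / 3.5 = 201.36 kPa.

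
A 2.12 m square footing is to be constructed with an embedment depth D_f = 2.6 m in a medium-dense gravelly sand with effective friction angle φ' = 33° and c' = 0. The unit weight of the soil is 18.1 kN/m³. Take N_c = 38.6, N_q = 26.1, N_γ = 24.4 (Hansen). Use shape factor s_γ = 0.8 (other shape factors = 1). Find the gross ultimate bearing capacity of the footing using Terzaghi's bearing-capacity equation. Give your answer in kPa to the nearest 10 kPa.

Overburden at base level: q = 18.1 × 2.6 = 47.06 kPa.
Surcharge term q·N_q = 47.06 × 26.1 = 1228.3 kPa; self-weight term 0.5·γ·B·N_γ·s_γ = 0.5 × 18.1 × 2.12 × 24.4 × 0.8 = 374.51 kPa.
q_ult = 1228.3 + 374.51 = 1602.8 kPa.

q_ult ≈ 1600 kPa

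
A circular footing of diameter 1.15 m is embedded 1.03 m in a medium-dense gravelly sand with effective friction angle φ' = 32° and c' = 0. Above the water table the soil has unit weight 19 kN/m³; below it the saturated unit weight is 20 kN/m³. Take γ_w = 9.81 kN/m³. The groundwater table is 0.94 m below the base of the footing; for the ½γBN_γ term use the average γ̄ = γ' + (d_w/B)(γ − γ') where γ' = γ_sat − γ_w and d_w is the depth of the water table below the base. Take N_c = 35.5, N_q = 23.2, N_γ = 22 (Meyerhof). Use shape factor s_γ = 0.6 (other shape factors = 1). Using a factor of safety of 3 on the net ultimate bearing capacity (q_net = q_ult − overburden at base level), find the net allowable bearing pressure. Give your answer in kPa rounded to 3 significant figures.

q_all(net) ≈ 189 kPa

q = γ·D_f = 19 × 1.03 = 19.57 kPa.
γ' = 10.19 kN/m³; averaging over the depth B below the base, γ̄ = γ' + (d_w/B)(γ − γ') = 17.391 kN/m³.
q·N_q = 19.57 × 23.2 = 454.02 kPa
0.5·γ·B·N_γ·s_γ = 0.5 × 17.391 × 1.15 × 22 × 0.6 = 132 kPa
q_ult = 454.02 + 132 = 586.02 kPa.
q_net = 586.02 − 19.57 = 566.45 kPa.
q_all(net) = 566.45 / 3 = 188.82 kPa.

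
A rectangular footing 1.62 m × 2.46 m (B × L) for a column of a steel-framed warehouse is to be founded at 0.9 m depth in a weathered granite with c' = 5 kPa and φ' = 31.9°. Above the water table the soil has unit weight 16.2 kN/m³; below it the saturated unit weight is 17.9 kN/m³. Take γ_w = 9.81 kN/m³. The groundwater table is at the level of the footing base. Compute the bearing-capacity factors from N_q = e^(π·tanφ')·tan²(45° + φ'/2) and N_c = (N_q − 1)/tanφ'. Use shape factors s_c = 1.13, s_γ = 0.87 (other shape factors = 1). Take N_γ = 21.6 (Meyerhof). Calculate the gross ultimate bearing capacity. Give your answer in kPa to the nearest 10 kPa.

q_ult ≈ 660 kPa

tan31.9° = 0.6224, so N_q = e^(π×0.6224)·tan²(60.95°) = 7.067 × 3.241 = 22.91.
N_c = (22.91 − 1)/tan31.9° = 35.19.
q = γ·D_f = 16.2 × 0.9 = 14.58 kPa.
For the ½γBN_γ term take γ' = 17.9 − 9.81 = 8.09 kN/m³ (soil below base is submerged).
c·N_c·s_c = 5 × 35.194 × 1.13 = 198.85 kPa
q·N_q = 14.58 × 22.907 = 333.98 kPa
0.5·γ·B·N_γ·s_γ = 0.5 × 8.09 × 1.62 × 21.6 × 0.87 = 123.14 kPa
q_ult = 198.85 + 333.98 + 123.14 = 655.97 kPa.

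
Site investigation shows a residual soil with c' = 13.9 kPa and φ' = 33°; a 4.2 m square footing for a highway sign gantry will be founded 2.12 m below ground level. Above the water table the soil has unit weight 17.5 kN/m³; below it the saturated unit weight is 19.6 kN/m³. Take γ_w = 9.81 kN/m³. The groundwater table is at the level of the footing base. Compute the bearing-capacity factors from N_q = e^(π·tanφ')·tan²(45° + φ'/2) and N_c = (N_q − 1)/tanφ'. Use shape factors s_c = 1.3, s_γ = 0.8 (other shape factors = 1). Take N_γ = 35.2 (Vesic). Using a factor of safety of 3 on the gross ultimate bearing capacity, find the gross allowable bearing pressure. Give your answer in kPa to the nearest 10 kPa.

q_all ≈ 750 kPa

N_q = e^(π·tan33°)·tan²(61.5°) = 26.09; N_c = (N_q − 1)/tanφ' = 38.64.
Effective surcharge at the founding depth q = γ·D_f = 17.5 × 2.12 = 37.1 kPa.
The water table coincides with the base, so in the self-weight term γ → γ' = 9.79 kN/m³.
q_ult = c·N_c·s_c + q·N_q + 0.5·γ·B·N_γ·s_γ
     = 13.9 × 38.638 × 1.3 + 37.1 × 26.092 + 0.5 × 9.79 × 4.2 × 35.2 × 0.8
     = 698.19 + 968.01 + 578.94 = 2245.1 kPa.
q_all = 2245.1 / 3 = 748.38 kPa.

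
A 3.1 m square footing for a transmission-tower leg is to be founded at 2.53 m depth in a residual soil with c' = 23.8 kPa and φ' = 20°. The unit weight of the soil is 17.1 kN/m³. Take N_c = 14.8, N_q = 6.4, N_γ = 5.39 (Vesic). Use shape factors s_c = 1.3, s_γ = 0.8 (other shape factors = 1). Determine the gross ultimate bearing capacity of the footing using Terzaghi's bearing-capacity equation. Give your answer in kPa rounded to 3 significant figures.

q_ult ≈ 849 kPa

Overburden at base level: q = 17.1 × 2.53 = 43.263 kPa.
Cohesion term c·N_c·s_c = 23.8 × 14.8 × 1.3 = 457.91 kPa; surcharge term q·N_q = 43.263 × 6.4 = 276.88 kPa; self-weight term 0.5·γ·B·N_γ·s_γ = 0.5 × 17.1 × 3.1 × 5.39 × 0.8 = 114.29 kPa.
q_ult = 457.91 + 276.88 + 114.29 = 849.08 kPa.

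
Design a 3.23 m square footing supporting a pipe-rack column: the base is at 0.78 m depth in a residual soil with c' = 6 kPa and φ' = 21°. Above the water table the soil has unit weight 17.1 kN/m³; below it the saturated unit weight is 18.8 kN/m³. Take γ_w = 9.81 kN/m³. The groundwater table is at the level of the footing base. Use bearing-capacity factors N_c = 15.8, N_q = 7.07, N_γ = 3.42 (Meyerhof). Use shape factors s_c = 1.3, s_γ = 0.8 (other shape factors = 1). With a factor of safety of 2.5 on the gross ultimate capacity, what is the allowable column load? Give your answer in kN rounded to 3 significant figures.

P_all ≈ 1070 kN

q = γ·D_f = 17.1 × 0.78 = 13.338 kPa.
For the ½γBN_γ term take γ' = 18.8 − 9.81 = 8.99 kN/m³ (soil below base is submerged).
c·N_c·s_c = 6 × 15.8 × 1.3 = 123.24 kPa
q·N_q = 13.338 × 7.07 = 94.3 kPa
0.5·γ·B·N_γ·s_γ = 0.5 × 8.99 × 3.23 × 3.42 × 0.8 = 39.724 kPa
q_ult = 123.24 + 94.3 + 39.724 = 257.26 kPa.
Gross allowable pressure q_all = 257.26 / 2.5 = 102.91 kPa.
Footing area = 10.4329 m², so allowable column load = 102.91 × 10.4329 = 1073.6 kN.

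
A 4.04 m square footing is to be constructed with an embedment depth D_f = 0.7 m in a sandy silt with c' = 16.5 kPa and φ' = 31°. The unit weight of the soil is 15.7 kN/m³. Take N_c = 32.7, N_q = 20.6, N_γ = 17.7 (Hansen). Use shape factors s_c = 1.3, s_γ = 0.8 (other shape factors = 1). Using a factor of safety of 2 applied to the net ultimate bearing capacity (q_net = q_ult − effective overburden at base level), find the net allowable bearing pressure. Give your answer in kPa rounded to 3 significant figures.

q_all(net) ≈ 683 kPa

q = γ·D_f = 15.7 × 0.7 = 10.99 kPa.
c·N_c·s_c = 16.5 × 32.7 × 1.3 = 701.42 kPa
q·N_q = 10.99 × 20.6 = 226.39 kPa
0.5·γ·B·N_γ·s_γ = 0.5 × 15.7 × 4.04 × 17.7 × 0.8 = 449.07 kPa
q_ult = 701.42 + 226.39 + 449.07 = 1376.9 kPa.
Net ultimate: q_net = 1376.9 − 10.99 = 1365.9 kPa.
q_all(net) = 1365.9 / 2 = 682.94 kPa.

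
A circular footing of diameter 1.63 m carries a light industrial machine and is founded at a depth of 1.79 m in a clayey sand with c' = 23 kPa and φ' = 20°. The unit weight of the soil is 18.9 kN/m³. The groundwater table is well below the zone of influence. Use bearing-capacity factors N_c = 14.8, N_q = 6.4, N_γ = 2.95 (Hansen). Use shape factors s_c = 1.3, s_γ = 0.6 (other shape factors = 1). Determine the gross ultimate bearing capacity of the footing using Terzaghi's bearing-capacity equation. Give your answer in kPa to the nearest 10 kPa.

q_ult ≈ 690 kPa

q = γ·D_f = 18.9 × 1.79 = 33.831 kPa.
c·N_c·s_c = 23 × 14.8 × 1.3 = 442.52 kPa
q·N_q = 33.831 × 6.4 = 216.52 kPa
0.5·γ·B·N_γ·s_γ = 0.5 × 18.9 × 1.63 × 2.95 × 0.6 = 27.264 kPa
q_ult = 442.52 + 216.52 + 27.264 = 686.3 kPa.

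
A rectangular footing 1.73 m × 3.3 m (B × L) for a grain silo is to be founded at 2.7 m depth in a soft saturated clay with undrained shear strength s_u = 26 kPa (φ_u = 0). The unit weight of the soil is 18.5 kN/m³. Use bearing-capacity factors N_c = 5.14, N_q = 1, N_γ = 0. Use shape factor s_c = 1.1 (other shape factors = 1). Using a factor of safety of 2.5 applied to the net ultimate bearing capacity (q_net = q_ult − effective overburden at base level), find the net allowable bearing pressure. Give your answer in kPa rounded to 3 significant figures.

q = γ·D_f = 18.5 × 2.7 = 49.95 kPa.
c·N_c·s_c = 26 × 5.14 × 1.1 = 147 kPa
q·N_q = 49.95 × 1 = 49.95 kPa
q_ult = 147 + 49.95 = 196.95 kPa.
Net ultimate: q_net = 196.95 − 49.95 = 147 kPa.
q_all(net) = 147 / 2.5 = 58.802 kPa.

q_all(net) ≈ 58.8 kPa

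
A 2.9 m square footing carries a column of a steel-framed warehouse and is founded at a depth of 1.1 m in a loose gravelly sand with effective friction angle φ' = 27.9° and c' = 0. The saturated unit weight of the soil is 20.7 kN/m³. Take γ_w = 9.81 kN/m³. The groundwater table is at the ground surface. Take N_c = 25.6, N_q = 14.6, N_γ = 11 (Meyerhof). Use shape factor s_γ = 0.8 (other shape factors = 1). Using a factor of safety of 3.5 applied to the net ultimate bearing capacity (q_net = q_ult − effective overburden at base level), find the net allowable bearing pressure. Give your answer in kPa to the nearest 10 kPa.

q_all(net) ≈ 90 kPa

With the water table at the surface the whole profile is submerged: γ' = 20.7 − 9.81 = 10.89 kN/m³, so q = γ'·D_f = 11.979 kPa; the same γ' applies in the ½γBN_γ term.
q_ult = q·N_q + 0.5·γ·B·N_γ·s_γ
     = 11.979 × 14.6 + 0.5 × 10.89 × 2.9 × 11 × 0.8
     = 174.89 + 138.96 = 313.85 kPa.
Net ultimate: q_net = 313.85 − 11.979 = 301.87 kPa.
q_all(net) = 301.87 / 3.5 = 86.249 kPa.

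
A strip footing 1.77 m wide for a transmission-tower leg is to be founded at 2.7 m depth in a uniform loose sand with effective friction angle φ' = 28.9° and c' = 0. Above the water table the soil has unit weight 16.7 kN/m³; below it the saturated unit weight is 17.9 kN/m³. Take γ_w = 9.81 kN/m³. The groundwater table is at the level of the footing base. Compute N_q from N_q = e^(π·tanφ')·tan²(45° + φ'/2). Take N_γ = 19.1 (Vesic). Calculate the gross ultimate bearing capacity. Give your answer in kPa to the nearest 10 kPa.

tan28.9° = 0.552, so N_q = e^(π×0.552)·tan²(59.45°) = 5.665 × 2.871 = 16.26.
Overburden at base level: q = 16.7 × 2.7 = 45.09 kPa.
Below the base the soil is submerged, so the ½γBN_γ term uses γ' = 17.9 − 9.81 = 8.09 kN/m³.
Surcharge term q·N_q = 45.09 × 16.261 = 733.21 kPa; self-weight term 0.5·γ·B·N_γ = 0.5 × 8.09 × 1.77 × 19.1 = 136.75 kPa.
q_ult = 733.21 + 136.75 = 869.96 kPa.

q_ult ≈ 870 kPa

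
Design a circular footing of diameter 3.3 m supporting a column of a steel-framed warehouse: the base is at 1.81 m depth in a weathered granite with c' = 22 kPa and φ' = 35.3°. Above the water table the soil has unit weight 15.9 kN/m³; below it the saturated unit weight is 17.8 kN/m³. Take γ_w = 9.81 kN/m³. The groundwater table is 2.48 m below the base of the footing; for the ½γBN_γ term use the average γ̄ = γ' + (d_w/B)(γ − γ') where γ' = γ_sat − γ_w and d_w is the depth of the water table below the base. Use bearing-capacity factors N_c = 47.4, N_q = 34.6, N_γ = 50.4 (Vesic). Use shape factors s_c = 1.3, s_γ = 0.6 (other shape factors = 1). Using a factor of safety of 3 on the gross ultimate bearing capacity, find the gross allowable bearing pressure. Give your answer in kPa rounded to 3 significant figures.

q_all ≈ 1020 kPa

Overburden at base level: q = 15.9 × 1.81 = 28.779 kPa.
The water table is 2.48 m below the base (< B = 3.3 m), so the ½γBN_γ term uses γ̄ = γ' + (d_w/B)(γ − γ') = 7.99 + (2.48/3.3)(15.9 − 7.99) = 13.934 kN/m³.
Cohesion term c·N_c·s_c = 22 × 47.4 × 1.3 = 1355.6 kPa; surcharge term q·N_q = 28.779 × 34.6 = 995.75 kPa; self-weight term 0.5·γ·B·N_γ·s_γ = 0.5 × 13.934 × 3.3 × 50.4 × 0.6 = 695.28 kPa.
q_ult = 1355.6 + 995.75 + 695.28 = 3046.7 kPa.
q_all = 3046.7 / 3 = 1015.6 kPa.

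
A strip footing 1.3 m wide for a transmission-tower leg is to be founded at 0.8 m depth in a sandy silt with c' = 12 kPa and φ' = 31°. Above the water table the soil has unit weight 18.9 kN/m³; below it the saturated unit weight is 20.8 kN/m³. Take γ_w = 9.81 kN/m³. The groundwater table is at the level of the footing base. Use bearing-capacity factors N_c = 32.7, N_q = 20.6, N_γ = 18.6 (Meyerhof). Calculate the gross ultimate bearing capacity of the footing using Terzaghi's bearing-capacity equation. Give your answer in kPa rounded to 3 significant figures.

Effective surcharge at the founding depth q = γ·D_f = 18.9 × 0.8 = 15.12 kPa.
The water table coincides with the base, so in the self-weight term γ → γ' = 10.99 kN/m³.
q_ult = c·N_c + q·N_q + 0.5·γ·B·N_γ
     = 12 × 32.7 + 15.12 × 20.6 + 0.5 × 10.99 × 1.3 × 18.6
     = 392.4 + 311.47 + 132.87 = 836.74 kPa.

q_ult ≈ 837 kPa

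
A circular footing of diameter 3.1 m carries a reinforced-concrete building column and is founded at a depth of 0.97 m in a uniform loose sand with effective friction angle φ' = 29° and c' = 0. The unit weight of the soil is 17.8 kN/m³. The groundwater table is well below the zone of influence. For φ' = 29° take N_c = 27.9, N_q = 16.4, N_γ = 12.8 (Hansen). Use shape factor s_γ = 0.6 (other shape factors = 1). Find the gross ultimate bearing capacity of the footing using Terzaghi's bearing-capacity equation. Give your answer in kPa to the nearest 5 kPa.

q_ult ≈ 495 kPa

q = γ·D_f = 17.8 × 0.97 = 17.266 kPa.
q·N_q = 17.266 × 16.4 = 283.16 kPa
0.5·γ·B·N_γ·s_γ = 0.5 × 17.8 × 3.1 × 12.8 × 0.6 = 211.89 kPa
q_ult = 283.16 + 211.89 = 495.05 kPa.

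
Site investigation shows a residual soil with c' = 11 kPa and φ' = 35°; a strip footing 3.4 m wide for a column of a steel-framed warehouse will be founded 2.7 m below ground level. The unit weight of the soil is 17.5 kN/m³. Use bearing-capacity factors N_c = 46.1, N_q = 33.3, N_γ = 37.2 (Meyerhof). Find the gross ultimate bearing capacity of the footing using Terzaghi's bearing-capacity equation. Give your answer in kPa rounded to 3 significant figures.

Overburden at base level: q = 17.5 × 2.7 = 47.25 kPa.
Cohesion term c·N_c = 11 × 46.1 = 507.1 kPa; surcharge term q·N_q = 47.25 × 33.3 = 1573.4 kPa; self-weight term 0.5·γ·B·N_γ = 0.5 × 17.5 × 3.4 × 37.2 = 1106.7 kPa.
q_ult = 507.1 + 1573.4 + 1106.7 = 3187.2 kPa.

q_ult ≈ 3190 kPa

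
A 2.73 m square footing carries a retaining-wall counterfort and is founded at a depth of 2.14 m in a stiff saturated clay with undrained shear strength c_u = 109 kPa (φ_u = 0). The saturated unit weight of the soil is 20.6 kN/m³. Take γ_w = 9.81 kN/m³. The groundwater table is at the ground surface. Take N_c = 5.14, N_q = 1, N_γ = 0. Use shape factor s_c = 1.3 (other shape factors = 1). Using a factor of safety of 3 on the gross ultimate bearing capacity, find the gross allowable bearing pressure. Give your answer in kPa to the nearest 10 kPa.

γ' = 20.6 − 9.81 = 10.79 kN/m³ (submerged throughout). q = 10.79 × 2.14 = 23.091 kPa.
c·N_c·s_c = 109 × 5.14 × 1.3 = 728.34 kPa
q·N_q = 23.091 × 1 = 23.091 kPa
q_ult = 728.34 + 23.091 = 751.43 kPa.
q_all = 751.43 / 3 = 250.48 kPa.

q_all ≈ 250 kPa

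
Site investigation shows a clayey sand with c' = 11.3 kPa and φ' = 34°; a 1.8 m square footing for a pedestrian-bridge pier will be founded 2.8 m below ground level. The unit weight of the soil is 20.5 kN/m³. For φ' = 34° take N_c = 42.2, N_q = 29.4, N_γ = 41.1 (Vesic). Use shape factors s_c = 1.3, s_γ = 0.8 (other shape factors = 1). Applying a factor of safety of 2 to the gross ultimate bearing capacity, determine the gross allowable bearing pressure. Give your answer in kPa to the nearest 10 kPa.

q_all ≈ 1460 kPa

Overburden at base level: q = 20.5 × 2.8 = 57.4 kPa.
Cohesion term c·N_c·s_c = 11.3 × 42.2 × 1.3 = 619.92 kPa; surcharge term q·N_q = 57.4 × 29.4 = 1687.6 kPa; self-weight term 0.5·γ·B·N_γ·s_γ = 0.5 × 20.5 × 1.8 × 41.1 × 0.8 = 606.64 kPa.
q_ult = 619.92 + 1687.6 + 606.64 = 2914.1 kPa.
q_all = q_ult / FS = 2914.1 / 2 = 1457.1 kPa.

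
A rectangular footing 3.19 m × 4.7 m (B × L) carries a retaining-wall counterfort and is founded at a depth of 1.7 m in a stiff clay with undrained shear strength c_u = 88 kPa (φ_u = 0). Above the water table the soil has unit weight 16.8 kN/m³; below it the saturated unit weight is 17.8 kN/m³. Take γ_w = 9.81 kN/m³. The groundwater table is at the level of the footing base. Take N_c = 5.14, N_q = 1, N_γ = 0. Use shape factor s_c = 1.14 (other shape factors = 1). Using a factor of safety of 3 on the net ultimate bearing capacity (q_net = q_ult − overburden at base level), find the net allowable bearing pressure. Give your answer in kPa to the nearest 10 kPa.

q = γ·D_f = 16.8 × 1.7 = 28.56 kPa.
c·N_c·s_c = 88 × 5.14 × 1.14 = 515.64 kPa
q·N_q = 28.56 × 1 = 28.56 kPa
q_ult = 515.64 + 28.56 = 544.2 kPa.
q_net = 544.2 − 28.56 = 515.64 kPa.
q_all(net) = 515.64 / 3 = 171.88 kPa.

q_all(net) ≈ 170 kPa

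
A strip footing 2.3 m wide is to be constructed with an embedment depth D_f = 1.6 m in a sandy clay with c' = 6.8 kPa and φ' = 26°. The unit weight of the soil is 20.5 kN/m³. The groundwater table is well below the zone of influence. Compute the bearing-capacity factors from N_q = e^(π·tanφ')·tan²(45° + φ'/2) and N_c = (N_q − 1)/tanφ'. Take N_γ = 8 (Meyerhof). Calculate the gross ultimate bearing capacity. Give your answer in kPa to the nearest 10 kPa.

q_ult ≈ 730 kPa

tan26° = 0.4877, so N_q = e^(π×0.4877)·tan²(58°) = 4.629 × 2.561 = 11.85.
N_c = (11.85 − 1)/tan26° = 22.25.
Effective surcharge at the founding depth q = γ·D_f = 20.5 × 1.6 = 32.8 kPa.
q_ult = c·N_c + q·N_q + 0.5·γ·B·N_γ
     = 6.8 × 22.254 + 32.8 × 11.854 + 0.5 × 20.5 × 2.3 × 8
     = 151.33 + 388.82 + 188.6 = 728.75 kPa.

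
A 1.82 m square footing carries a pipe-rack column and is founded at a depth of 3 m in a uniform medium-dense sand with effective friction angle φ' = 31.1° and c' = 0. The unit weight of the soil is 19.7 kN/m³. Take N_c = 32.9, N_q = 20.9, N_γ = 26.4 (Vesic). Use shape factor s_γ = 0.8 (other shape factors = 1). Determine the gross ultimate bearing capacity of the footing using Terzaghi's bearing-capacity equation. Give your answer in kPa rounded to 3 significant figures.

q_ult ≈ 1610 kPa

Effective surcharge at the founding depth q = γ·D_f = 19.7 × 3 = 59.1 kPa.
q_ult = q·N_q + 0.5·γ·B·N_γ·s_γ
     = 59.1 × 20.9 + 0.5 × 19.7 × 1.82 × 26.4 × 0.8
     = 1235.2 + 378.62 = 1613.8 kPa.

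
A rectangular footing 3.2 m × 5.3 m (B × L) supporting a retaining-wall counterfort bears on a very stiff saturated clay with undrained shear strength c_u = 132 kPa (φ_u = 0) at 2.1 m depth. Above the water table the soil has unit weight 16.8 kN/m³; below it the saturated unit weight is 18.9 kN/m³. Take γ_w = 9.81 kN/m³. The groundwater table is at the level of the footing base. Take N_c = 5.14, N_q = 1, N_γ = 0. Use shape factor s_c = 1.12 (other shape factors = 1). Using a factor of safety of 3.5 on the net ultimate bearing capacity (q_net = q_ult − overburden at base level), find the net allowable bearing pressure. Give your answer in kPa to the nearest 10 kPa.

Effective surcharge at the founding depth q = γ·D_f = 16.8 × 2.1 = 35.28 kPa.
q_ult = c·N_c·s_c + q·N_q
     = 132 × 5.14 × 1.12 + 35.28 × 1
     = 759.9 + 35.28 = 795.18 kPa.
q_net = 795.18 − 35.28 = 759.9 kPa.
q_all(net) = 759.9 / 3.5 = 217.11 kPa.

q_all(net) ≈ 220 kPa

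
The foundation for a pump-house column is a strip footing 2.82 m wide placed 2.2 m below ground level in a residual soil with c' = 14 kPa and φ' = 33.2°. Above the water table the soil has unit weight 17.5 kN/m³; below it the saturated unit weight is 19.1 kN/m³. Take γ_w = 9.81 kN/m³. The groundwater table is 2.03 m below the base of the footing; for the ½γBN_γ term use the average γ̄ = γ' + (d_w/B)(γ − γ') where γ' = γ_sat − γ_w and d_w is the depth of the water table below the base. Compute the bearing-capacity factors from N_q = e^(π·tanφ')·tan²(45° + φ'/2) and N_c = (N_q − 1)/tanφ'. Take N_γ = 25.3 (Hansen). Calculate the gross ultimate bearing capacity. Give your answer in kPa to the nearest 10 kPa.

q_ult ≈ 2120 kPa

tan33.2° = 0.6544, so N_q = e^(π×0.6544)·tan²(61.6°) = 7.813 × 3.421 = 26.72.
N_c = (26.72 − 1)/tan33.2° = 39.31.
Overburden at base level: q = 17.5 × 2.2 = 38.5 kPa.
The water table is 2.03 m below the base (< B = 2.82 m), so the ½γBN_γ term uses γ̄ = γ' + (d_w/B)(γ − γ') = 9.29 + (2.03/2.82)(17.5 − 9.29) = 15.2 kN/m³.
Cohesion term c·N_c = 14 × 39.312 = 550.36 kPa; surcharge term q·N_q = 38.5 × 26.725 = 1028.9 kPa; self-weight term 0.5·γ·B·N_γ = 0.5 × 15.2 × 2.82 × 25.3 = 542.23 kPa.
q_ult = 550.36 + 1028.9 + 542.23 = 2121.5 kPa.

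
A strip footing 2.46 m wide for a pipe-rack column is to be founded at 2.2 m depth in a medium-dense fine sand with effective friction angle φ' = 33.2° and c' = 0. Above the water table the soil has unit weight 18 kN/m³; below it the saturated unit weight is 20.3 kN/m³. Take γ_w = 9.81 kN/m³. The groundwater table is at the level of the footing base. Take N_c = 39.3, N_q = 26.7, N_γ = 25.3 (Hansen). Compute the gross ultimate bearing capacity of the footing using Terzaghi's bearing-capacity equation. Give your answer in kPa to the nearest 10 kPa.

q_ult ≈ 1380 kPa

Effective surcharge at the founding depth q = γ·D_f = 18 × 2.2 = 39.6 kPa.
The water table coincides with the base, so in the self-weight term γ → γ' = 10.49 kN/m³.
q_ult = q·N_q + 0.5·γ·B·N_γ
     = 39.6 × 26.7 + 0.5 × 10.49 × 2.46 × 25.3
     = 1057.3 + 326.44 = 1383.8 kPa.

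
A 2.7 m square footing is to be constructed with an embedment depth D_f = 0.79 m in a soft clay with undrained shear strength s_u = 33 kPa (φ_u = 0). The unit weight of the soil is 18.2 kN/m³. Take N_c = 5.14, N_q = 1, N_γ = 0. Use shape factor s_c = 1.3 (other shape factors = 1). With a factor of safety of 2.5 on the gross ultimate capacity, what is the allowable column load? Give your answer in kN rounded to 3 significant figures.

Effective surcharge at the founding depth q = γ·D_f = 18.2 × 0.79 = 14.378 kPa.
q_ult = c·N_c·s_c + q·N_q
     = 33 × 5.14 × 1.3 + 14.378 × 1
     = 220.51 + 14.378 = 234.88 kPa.
Gross allowable pressure q_all = 234.88 / 2.5 = 93.954 kPa.
Footing area = 7.29 m², so allowable column load = 93.954 × 7.29 = 684.92 kN.

P_all ≈ 685 kN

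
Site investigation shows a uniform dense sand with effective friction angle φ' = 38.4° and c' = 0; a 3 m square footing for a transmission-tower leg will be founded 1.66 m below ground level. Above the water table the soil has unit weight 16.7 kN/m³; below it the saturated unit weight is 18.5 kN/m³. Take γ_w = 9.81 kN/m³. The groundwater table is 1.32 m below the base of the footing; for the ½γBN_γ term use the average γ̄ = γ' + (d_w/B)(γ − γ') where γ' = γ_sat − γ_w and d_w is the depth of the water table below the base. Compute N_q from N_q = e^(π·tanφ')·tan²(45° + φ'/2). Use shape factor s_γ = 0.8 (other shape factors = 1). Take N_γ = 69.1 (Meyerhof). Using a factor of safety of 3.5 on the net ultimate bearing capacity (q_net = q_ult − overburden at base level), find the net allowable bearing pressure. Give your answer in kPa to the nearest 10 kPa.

N_q = e^(π·tan38.4°)·tan²(64.2°) = 51.61.
q = γ·D_f = 16.7 × 1.66 = 27.722 kPa.
γ' = 8.69 kN/m³; averaging over the depth B below the base, γ̄ = γ' + (d_w/B)(γ − γ') = 12.214 kN/m³.
q·N_q = 27.722 × 51.611 = 1430.8 kPa
0.5·γ·B·N_γ·s_γ = 0.5 × 12.214 × 3 × 69.1 × 0.8 = 1012.8 kPa
q_ult = 1430.8 + 1012.8 = 2443.6 kPa.
q_net = 2443.6 − 27.722 = 2415.9 kPa.
q_all(net) = 2415.9 / 3.5 = 690.25 kPa.

q_all(net) ≈ 690 kPa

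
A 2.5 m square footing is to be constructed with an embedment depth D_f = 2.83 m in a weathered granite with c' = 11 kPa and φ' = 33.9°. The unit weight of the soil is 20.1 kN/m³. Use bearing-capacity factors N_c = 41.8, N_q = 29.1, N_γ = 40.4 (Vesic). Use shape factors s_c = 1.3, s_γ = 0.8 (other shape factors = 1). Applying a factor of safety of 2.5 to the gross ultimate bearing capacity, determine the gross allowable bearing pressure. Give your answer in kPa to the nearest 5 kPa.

q_all ≈ 1225 kPa

Effective surcharge at the founding depth q = γ·D_f = 20.1 × 2.83 = 56.883 kPa.
q_ult = c·N_c·s_c + q·N_q + 0.5·γ·B·N_γ·s_γ
     = 11 × 41.8 × 1.3 + 56.883 × 29.1 + 0.5 × 20.1 × 2.5 × 40.4 × 0.8
     = 597.74 + 1655.3 + 812.04 = 3065.1 kPa.
q_all = q_ult / FS = 3065.1 / 2.5 = 1226 kPa.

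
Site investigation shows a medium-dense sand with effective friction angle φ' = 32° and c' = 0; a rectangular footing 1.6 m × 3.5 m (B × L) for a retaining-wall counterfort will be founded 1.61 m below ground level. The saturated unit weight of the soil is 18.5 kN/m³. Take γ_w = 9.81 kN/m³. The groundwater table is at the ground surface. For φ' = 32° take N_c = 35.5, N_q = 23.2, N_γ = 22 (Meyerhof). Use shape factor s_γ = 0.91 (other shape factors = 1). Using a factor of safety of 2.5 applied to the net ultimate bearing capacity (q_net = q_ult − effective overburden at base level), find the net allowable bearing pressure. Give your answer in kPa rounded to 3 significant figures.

γ' = 18.5 − 9.81 = 8.69 kN/m³ (submerged throughout). q = 8.69 × 1.61 = 13.991 kPa; the same γ' applies in the ½γBN_γ term.
q·N_q = 13.991 × 23.2 = 324.59 kPa
0.5·γ·B·N_γ·s_γ = 0.5 × 8.69 × 1.6 × 22 × 0.91 = 139.18 kPa
q_ult = 324.59 + 139.18 = 463.77 kPa.
Net ultimate: q_net = 463.77 − 13.991 = 449.78 kPa.
q_all(net) = 449.78 / 2.5 = 179.91 kPa.

q_all(net) ≈ 180 kPa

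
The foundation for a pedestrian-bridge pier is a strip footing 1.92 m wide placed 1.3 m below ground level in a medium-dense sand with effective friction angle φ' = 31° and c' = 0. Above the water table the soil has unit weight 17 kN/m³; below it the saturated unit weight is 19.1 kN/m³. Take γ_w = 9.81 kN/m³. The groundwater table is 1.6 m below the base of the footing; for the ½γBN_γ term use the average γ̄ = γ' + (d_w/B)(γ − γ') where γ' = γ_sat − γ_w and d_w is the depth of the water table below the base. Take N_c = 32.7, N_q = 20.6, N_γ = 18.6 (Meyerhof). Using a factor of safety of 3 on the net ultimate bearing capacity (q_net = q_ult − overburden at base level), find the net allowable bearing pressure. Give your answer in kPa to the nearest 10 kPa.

Effective surcharge at the founding depth q = γ·D_f = 17 × 1.3 = 22.1 kPa.
With d_w = 1.6 m < B, γ̄ = 9.29 + (1.6/1.92) × (17 − 9.29) = 15.715 kN/m³.
q_ult = q·N_q + 0.5·γ·B·N_γ
     = 22.1 × 20.6 + 0.5 × 15.715 × 1.92 × 18.6
     = 455.26 + 280.61 = 735.87 kPa.
q_net = 735.87 − 22.1 = 713.77 kPa.
q_all(net) = 713.77 / 3 = 237.92 kPa.

q_all(net) ≈ 240 kPa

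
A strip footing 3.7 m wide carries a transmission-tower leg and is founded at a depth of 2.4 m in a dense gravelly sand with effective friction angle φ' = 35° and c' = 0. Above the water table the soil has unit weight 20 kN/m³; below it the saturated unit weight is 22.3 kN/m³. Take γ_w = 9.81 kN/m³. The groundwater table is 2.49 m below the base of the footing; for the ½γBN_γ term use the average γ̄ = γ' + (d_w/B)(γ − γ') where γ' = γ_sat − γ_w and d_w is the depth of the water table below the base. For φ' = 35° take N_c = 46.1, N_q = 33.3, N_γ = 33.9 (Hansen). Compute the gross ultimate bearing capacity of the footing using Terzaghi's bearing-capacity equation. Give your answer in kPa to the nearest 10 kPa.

q_ult ≈ 2700 kPa

q = γ·D_f = 20 × 2.4 = 48 kPa.
γ' = 12.49 kN/m³; averaging over the depth B below the base, γ̄ = γ' + (d_w/B)(γ − γ') = 17.544 kN/m³.
q·N_q = 48 × 33.3 = 1598.4 kPa
0.5·γ·B·N_γ = 0.5 × 17.544 × 3.7 × 33.9 = 1100.3 kPa
q_ult = 1598.4 + 1100.3 = 2698.7 kPa.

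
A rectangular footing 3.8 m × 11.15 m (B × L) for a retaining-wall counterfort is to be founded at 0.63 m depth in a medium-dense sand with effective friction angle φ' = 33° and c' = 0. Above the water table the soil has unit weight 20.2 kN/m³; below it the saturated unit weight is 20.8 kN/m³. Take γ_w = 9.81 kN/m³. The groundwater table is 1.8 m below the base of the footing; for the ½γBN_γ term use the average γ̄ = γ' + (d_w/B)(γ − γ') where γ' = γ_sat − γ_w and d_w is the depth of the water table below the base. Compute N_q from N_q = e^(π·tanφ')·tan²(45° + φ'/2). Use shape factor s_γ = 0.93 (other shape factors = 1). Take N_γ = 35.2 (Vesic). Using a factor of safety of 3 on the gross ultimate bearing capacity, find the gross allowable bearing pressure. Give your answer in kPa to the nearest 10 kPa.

N_q = e^(π·tan33°)·tan²(61.5°) = 26.09.
Effective surcharge at the founding depth q = γ·D_f = 20.2 × 0.63 = 12.726 kPa.
With d_w = 1.8 m < B, γ̄ = 10.99 + (1.8/3.8) × (20.2 − 10.99) = 15.353 kN/m³.
q_ult = q·N_q + 0.5·γ·B·N_γ·s_γ
     = 12.726 × 26.092 + 0.5 × 15.353 × 3.8 × 35.2 × 0.93
     = 332.05 + 954.91 = 1287 kPa.
q_all = 1287 / 3 = 428.99 kPa.

q_all ≈ 430 kPa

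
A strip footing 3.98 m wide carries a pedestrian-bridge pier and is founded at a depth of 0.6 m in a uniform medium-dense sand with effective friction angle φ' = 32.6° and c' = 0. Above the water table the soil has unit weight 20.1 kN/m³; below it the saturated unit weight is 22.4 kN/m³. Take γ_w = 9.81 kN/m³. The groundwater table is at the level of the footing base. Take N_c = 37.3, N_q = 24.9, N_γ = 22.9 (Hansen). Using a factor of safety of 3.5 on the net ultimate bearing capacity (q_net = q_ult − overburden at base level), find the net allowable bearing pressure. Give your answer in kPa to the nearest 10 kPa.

q_all(net) ≈ 250 kPa

q = γ·D_f = 20.1 × 0.6 = 12.06 kPa.
For the ½γBN_γ term take γ' = 22.4 − 9.81 = 12.59 kN/m³ (soil below base is submerged).
q·N_q = 12.06 × 24.9 = 300.29 kPa
0.5·γ·B·N_γ = 0.5 × 12.59 × 3.98 × 22.9 = 573.74 kPa
q_ult = 300.29 + 573.74 = 874.03 kPa.
q_net = 874.03 − 12.06 = 861.97 kPa.
q_all(net) = 861.97 / 3.5 = 246.28 kPa.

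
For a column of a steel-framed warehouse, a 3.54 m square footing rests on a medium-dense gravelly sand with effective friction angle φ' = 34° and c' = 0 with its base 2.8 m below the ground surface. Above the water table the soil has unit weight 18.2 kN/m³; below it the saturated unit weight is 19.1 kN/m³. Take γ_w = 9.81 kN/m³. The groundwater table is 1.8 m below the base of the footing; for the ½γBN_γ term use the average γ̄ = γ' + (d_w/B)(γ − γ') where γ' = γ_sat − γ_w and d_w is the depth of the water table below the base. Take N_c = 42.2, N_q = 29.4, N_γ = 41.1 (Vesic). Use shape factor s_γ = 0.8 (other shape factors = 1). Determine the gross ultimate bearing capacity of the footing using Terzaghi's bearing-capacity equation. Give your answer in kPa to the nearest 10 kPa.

q_ult ≈ 2300 kPa

Effective surcharge at the founding depth q = γ·D_f = 18.2 × 2.8 = 50.96 kPa.
With d_w = 1.8 m < B, γ̄ = 9.29 + (1.8/3.54) × (18.2 − 9.29) = 13.821 kN/m³.
q_ult = q·N_q + 0.5·γ·B·N_γ·s_γ
     = 50.96 × 29.4 + 0.5 × 13.821 × 3.54 × 41.1 × 0.8
     = 1498.2 + 804.32 = 2302.5 kPa.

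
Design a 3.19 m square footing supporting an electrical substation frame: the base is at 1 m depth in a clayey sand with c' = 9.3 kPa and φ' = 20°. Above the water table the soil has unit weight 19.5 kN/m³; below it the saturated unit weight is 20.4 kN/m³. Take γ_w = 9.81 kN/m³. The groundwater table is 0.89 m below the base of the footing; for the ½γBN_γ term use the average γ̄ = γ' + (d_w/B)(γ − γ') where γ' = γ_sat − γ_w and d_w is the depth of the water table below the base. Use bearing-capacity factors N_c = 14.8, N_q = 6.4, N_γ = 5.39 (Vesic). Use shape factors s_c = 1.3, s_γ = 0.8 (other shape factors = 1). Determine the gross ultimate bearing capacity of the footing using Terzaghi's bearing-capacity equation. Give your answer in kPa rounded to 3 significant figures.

q = γ·D_f = 19.5 × 1 = 19.5 kPa.
γ' = 10.59 kN/m³; averaging over the depth B below the base, γ̄ = γ' + (d_w/B)(γ − γ') = 13.076 kN/m³.
c·N_c·s_c = 9.3 × 14.8 × 1.3 = 178.93 kPa
q·N_q = 19.5 × 6.4 = 124.8 kPa
0.5·γ·B·N_γ·s_γ = 0.5 × 13.076 × 3.19 × 5.39 × 0.8 = 89.931 kPa
q_ult = 178.93 + 124.8 + 89.931 = 393.66 kPa.

q_ult ≈ 394 kPa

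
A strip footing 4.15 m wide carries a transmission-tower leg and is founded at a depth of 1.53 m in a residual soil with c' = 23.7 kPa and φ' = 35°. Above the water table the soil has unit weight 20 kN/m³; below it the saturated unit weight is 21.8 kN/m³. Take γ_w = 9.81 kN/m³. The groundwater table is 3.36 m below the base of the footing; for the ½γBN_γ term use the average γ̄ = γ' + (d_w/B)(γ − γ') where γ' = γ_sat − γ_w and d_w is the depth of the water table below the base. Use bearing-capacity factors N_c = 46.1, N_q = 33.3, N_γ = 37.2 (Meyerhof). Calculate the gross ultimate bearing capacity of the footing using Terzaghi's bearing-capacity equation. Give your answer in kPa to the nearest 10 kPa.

Effective surcharge at the founding depth q = γ·D_f = 20 × 1.53 = 30.6 kPa.
With d_w = 3.36 m < B, γ̄ = 11.99 + (3.36/4.15) × (20 − 11.99) = 18.475 kN/m³.
q_ult = c·N_c + q·N_q + 0.5·γ·B·N_γ
     = 23.7 × 46.1 + 30.6 × 33.3 + 0.5 × 18.475 × 4.15 × 37.2
     = 1092.6 + 1019 + 1426.1 = 3537.7 kPa.

q_ult ≈ 3540 kPa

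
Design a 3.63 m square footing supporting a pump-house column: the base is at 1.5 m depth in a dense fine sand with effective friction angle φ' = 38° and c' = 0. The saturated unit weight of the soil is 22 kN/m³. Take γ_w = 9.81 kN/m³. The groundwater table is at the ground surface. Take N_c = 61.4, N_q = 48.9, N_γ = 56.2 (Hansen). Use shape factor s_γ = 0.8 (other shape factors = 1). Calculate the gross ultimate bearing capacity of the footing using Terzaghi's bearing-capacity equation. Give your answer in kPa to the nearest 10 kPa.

With the water table at the surface the whole profile is submerged: γ' = 22 − 9.81 = 12.19 kN/m³, so q = γ'·D_f = 18.285 kPa; the same γ' applies in the ½γBN_γ term.
q_ult = q·N_q + 0.5·γ·B·N_γ·s_γ
     = 18.285 × 48.9 + 0.5 × 12.19 × 3.63 × 56.2 × 0.8
     = 894.14 + 994.73 = 1888.9 kPa.

q_ult ≈ 1890 kPa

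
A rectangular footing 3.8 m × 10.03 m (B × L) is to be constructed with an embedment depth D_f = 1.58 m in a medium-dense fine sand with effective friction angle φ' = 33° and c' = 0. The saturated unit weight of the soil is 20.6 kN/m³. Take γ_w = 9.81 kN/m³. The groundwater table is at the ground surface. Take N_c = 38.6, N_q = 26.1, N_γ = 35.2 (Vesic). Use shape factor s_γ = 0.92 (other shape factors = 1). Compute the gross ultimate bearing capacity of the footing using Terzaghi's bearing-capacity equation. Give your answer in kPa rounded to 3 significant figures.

With the water table at the surface the whole profile is submerged: γ' = 20.6 − 9.81 = 10.79 kN/m³, so q = γ'·D_f = 17.048 kPa; the same γ' applies in the ½γBN_γ term.
q_ult = q·N_q + 0.5·γ·B·N_γ·s_γ
     = 17.048 × 26.1 + 0.5 × 10.79 × 3.8 × 35.2 × 0.92
     = 444.96 + 663.9 = 1108.9 kPa.

q_ult ≈ 1110 kPa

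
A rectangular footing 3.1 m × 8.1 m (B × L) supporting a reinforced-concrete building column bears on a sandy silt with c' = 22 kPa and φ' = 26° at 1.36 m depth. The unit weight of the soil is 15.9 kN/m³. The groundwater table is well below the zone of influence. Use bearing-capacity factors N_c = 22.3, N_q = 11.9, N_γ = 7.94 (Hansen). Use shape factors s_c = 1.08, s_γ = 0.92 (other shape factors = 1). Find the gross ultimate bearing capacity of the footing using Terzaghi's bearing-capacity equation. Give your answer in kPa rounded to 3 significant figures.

q_ult ≈ 967 kPa

q = γ·D_f = 15.9 × 1.36 = 21.624 kPa.
c·N_c·s_c = 22 × 22.3 × 1.08 = 529.85 kPa
q·N_q = 21.624 × 11.9 = 257.33 kPa
0.5·γ·B·N_γ·s_γ = 0.5 × 15.9 × 3.1 × 7.94 × 0.92 = 180.03 kPa
q_ult = 529.85 + 257.33 + 180.03 = 967.2 kPa.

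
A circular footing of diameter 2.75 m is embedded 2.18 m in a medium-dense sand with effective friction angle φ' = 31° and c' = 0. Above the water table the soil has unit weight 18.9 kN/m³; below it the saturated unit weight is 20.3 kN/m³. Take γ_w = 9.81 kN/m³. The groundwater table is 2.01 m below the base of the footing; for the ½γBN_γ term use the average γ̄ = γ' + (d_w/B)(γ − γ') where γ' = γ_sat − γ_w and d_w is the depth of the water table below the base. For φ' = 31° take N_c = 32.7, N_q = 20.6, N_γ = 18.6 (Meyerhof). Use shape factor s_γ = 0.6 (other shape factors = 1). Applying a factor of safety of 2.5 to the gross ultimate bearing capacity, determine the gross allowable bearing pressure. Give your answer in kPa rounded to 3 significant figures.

q_all ≈ 442 kPa

q = γ·D_f = 18.9 × 2.18 = 41.202 kPa.
γ' = 10.49 kN/m³; averaging over the depth B below the base, γ̄ = γ' + (d_w/B)(γ − γ') = 16.637 kN/m³.
q·N_q = 41.202 × 20.6 = 848.76 kPa
0.5·γ·B·N_γ·s_γ = 0.5 × 16.637 × 2.75 × 18.6 × 0.6 = 255.29 kPa
q_ult = 848.76 + 255.29 = 1104.1 kPa.
q_all = q_ult / FS = 1104.1 / 2.5 = 441.62 kPa.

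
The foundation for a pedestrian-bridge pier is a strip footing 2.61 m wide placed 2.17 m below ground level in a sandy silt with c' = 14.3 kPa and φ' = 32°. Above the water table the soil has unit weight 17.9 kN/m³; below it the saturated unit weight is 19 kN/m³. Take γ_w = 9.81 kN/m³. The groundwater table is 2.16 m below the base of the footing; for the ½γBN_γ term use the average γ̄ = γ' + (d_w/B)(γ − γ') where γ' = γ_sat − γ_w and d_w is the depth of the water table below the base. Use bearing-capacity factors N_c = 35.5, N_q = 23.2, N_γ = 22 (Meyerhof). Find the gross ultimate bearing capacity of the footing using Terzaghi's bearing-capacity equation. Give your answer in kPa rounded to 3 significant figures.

q_ult ≈ 1880 kPa

Effective surcharge at the founding depth q = γ·D_f = 17.9 × 2.17 = 38.843 kPa.
With d_w = 2.16 m < B, γ̄ = 9.19 + (2.16/2.61) × (17.9 − 9.19) = 16.398 kN/m³.
q_ult = c·N_c + q·N_q + 0.5·γ·B·N_γ
     = 14.3 × 35.5 + 38.843 × 23.2 + 0.5 × 16.398 × 2.61 × 22
     = 507.65 + 901.16 + 470.79 = 1879.6 kPa.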